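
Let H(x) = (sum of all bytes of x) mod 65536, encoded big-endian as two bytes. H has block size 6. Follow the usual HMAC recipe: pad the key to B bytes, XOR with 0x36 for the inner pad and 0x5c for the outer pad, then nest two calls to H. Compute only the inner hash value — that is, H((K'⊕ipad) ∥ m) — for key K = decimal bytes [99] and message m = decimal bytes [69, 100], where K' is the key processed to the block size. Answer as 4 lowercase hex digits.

020c

Key decimal bytes [99] = 63 is 1 byte ≤ B = 6; zero-pad to 6 bytes: K' = 63 00 00 00 00 00.
K' ⊕ ipad = 55 36 36 36 36 36.
Inner input = 55 36 36 36 36 36 ∥ 45 64.
Inner hash: sum = 85+54+54+54+54+54+69+100 = 524 → 02 0c.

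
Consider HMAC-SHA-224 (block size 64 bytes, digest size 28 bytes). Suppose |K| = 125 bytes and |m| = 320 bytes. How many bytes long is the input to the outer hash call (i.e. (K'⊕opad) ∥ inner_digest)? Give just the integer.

92

Key is 125 > 64 bytes, so it is hashed to 28 bytes then zero-padded to 64: |K'| = 64.
Outer input = (K'⊕opad) ∥ H(inner) → 64 + 28 = 92 bytes.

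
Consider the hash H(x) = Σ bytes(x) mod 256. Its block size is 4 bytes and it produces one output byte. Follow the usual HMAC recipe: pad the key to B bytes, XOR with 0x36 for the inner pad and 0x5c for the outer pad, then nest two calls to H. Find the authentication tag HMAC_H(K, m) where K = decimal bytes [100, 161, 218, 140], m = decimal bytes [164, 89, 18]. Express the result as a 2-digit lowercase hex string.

Key decimal bytes [100, 161, 218, 140] = 64 a1 da 8c is exactly B = 4 bytes: K' = 64 a1 da 8c.
K' ⊕ ipad = 52 97 ec ba.  K' ⊕ opad = 38 fd 86 d0.
Inner input = (K'⊕ipad) ∥ m = 52 97 ec ba ∥ a4 59 12.
Inner hash: sum = 82+151+236+186+164+89+18 = 926; mod 256 = 158 → 9e.
Outer input = (K'⊕opad) ∥ inner = 38 fd 86 d0 ∥ 9e.
Outer hash (tag): sum = 56+253+134+208+158 = 809; mod 256 = 41 → 29.

29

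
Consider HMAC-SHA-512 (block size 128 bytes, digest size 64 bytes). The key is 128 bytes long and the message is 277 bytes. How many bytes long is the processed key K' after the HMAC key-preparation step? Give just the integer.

128

Key is 128 ≤ 128 bytes, zero-padded: |K'| = 128.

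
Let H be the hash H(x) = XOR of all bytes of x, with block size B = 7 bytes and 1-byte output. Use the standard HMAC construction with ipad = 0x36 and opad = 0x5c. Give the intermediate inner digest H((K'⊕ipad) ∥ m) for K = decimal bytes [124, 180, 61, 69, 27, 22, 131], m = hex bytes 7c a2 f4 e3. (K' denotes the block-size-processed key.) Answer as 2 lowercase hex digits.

Key decimal bytes [124, 180, 61, 69, 27, 22, 131] = 7c b4 3d 45 1b 16 83 is exactly B = 7 bytes: K' = 7c b4 3d 45 1b 16 83.
K' ⊕ ipad = 4a 82 0b 73 2d 20 b5.
Inner input = 4a 82 0b 73 2d 20 b5 ∥ 7c a2 f4 e3.
Inner hash: XOR 4a⊕82⊕0b⊕73⊕2d⊕20⊕b5⊕7c⊕a2⊕f4⊕e3 = c1.

c1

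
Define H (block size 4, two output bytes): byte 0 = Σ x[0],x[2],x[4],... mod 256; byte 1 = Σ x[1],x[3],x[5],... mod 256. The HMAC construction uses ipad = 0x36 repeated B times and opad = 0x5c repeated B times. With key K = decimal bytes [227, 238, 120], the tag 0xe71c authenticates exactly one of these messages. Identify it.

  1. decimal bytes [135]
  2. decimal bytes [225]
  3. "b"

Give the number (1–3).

2

Key decimal bytes [227, 238, 120] = e3 ee 78 is 3 bytes ≤ B = 4; zero-pad to 4 bytes: K' = e3 ee 78 00.
K' ⊕ ipad = d5 d8 4e 36; K' ⊕ opad = bf b2 24 5c.
m1: inner = H(d5 d8 4e 36 87) = aa 0e; tag = H(bf b2 24 5c aa 0e) = 8d1c
m2: inner = H(d5 d8 4e 36 e1) = 04 0e; tag = H(bf b2 24 5c 04 0e) = e71c ← matches
m3: inner = H(d5 d8 4e 36 62) = 85 0e; tag = H(bf b2 24 5c 85 0e) = 681c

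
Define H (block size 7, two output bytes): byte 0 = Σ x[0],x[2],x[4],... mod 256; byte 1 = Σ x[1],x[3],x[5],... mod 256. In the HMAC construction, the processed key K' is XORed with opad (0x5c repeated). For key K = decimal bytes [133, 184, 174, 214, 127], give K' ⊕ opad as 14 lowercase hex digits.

d9e4f28a235c5c

Key decimal bytes [133, 184, 174, 214, 127] = 85 b8 ae d6 7f is 5 bytes ≤ B = 7; zero-pad to 7 bytes: K' = 85 b8 ae d6 7f 00 00.
XOR each byte with 0x5c: 85⊕5c=d9, b8⊕5c=e4, ae⊕5c=f2, d6⊕5c=8a, 7f⊕5c=23, 00⊕5c=5c, 00⊕5c=5c.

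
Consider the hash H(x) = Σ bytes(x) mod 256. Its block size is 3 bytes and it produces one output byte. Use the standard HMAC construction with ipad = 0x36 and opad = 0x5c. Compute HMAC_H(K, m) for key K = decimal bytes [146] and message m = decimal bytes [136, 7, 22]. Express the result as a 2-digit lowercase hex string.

3b

Key decimal bytes [146] = 92 is 1 byte ≤ B = 3; zero-pad to 3 bytes: K' = 92 00 00.
K' ⊕ ipad = a4 36 36.  K' ⊕ opad = ce 5c 5c.
Inner input = (K'⊕ipad) ∥ m = a4 36 36 ∥ 88 07 16.
Inner hash: sum = 164+54+54+136+7+22 = 437; mod 256 = 181 → b5.
Outer input = (K'⊕opad) ∥ inner = ce 5c 5c ∥ b5.
Outer hash (tag): sum = 206+92+92+181 = 571; mod 256 = 59 → 3b.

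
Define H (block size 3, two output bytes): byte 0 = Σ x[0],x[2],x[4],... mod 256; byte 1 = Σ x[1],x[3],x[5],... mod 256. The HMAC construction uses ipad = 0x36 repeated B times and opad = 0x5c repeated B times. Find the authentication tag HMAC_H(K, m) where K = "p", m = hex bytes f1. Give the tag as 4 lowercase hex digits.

afd8

Key "p" = 70 is 1 byte ≤ B = 3; zero-pad to 3 bytes: K' = 70 00 00.
K' ⊕ ipad = 46 36 36.  K' ⊕ opad = 2c 5c 5c.
Inner input = (K'⊕ipad) ∥ m = 46 36 36 ∥ f1.
Inner hash: even-index sum = 124 mod 256 = 124; odd-index sum = 295 mod 256 = 39 → 7c 27.
Outer input = (K'⊕opad) ∥ inner = 2c 5c 5c ∥ 7c 27.
Outer hash (tag): even-index sum = 175 mod 256 = 175; odd-index sum = 216 mod 256 = 216 → af d8.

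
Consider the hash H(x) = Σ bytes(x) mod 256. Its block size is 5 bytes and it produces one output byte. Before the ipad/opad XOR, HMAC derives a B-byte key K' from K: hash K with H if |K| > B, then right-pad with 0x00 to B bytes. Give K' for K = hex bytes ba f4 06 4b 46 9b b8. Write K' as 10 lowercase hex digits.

|K| = 7 > B = 5, so first hash the key.
H(K): sum = 186+244+6+75+70+155+184 = 920; mod 256 = 152 → 98.
Zero-pad H(K) = 98 to 5 bytes: K' = 98 00 00 00 00.

9800000000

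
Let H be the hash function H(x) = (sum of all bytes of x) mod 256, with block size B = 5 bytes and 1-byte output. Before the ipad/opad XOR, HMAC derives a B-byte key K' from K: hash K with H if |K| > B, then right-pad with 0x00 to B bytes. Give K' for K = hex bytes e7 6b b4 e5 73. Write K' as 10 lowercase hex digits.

Key hex bytes e7 6b b4 e5 73 is exactly B = 5 bytes: K' = e7 6b b4 e5 73.

e76bb4e573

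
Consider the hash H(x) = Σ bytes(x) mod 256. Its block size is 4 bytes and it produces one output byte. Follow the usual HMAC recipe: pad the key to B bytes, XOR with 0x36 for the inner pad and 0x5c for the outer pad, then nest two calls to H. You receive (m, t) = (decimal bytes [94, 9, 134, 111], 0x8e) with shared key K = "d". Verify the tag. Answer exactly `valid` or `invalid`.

Key "d" = 64 is 1 byte ≤ B = 4; zero-pad to 4 bytes: K' = 64 00 00 00.
K' ⊕ ipad = 52 36 36 36; K' ⊕ opad = 38 5c 5c 5c.
Inner hash: sum = 82+54+54+54+94+9+134+111 = 592; mod 256 = 80 → 50.
Outer hash (recomputed tag): sum = 56+92+92+92+80 = 412; mod 256 = 156 → 9c.
Recomputed tag = 9c; claimed = 8e → mismatch.

invalid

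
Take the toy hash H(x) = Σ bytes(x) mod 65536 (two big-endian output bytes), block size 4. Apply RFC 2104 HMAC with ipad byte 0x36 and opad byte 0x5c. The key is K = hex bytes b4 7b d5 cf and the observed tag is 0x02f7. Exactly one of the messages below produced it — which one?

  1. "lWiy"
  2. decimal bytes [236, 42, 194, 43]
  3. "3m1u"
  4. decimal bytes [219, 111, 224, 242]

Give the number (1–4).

Key hex bytes b4 7b d5 cf is exactly B = 4 bytes: K' = b4 7b d5 cf.
K' ⊕ ipad = 82 4d e3 f9; K' ⊕ opad = e8 27 89 93.
m1: inner = H(82 4d e3 f9 6c 57 69 79) = 04 50; tag = H(e8 27 89 93 04 50) = 027f
m2: inner = H(82 4d e3 f9 ec 2a c2 2b) = 04 ae; tag = H(e8 27 89 93 04 ae) = 02dd
m3: inner = H(82 4d e3 f9 33 6d 31 75) = 03 f1; tag = H(e8 27 89 93 03 f1) = 031f
m4: inner = H(82 4d e3 f9 db 6f e0 f2) = 05 c7; tag = H(e8 27 89 93 05 c7) = 02f7 ← matches

4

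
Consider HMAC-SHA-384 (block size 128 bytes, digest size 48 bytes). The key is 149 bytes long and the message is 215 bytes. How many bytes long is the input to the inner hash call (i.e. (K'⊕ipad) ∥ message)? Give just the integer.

Key is 149 > 128 bytes, so it is hashed to 48 bytes then zero-padded to 128: |K'| = 128.
Inner input = (K'⊕ipad) ∥ m → 128 + 215 = 343 bytes.

343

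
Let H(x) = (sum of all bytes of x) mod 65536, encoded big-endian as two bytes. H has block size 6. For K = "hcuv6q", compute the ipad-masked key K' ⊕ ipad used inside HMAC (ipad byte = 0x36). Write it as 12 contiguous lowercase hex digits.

Key "hcuv6q" = 68 63 75 76 36 71 is exactly B = 6 bytes: K' = 68 63 75 76 36 71.
XOR each byte with 0x36: 68⊕36=5e, 63⊕36=55, 75⊕36=43, 76⊕36=40, 36⊕36=00, 71⊕36=47.

5e5543400047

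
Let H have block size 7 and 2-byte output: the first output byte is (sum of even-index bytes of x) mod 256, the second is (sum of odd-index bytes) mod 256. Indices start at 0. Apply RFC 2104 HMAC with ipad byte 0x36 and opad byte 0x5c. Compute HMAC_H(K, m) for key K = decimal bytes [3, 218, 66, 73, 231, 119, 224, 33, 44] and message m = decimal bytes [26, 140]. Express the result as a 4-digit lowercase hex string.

8bdb

Key decimal bytes [3, 218, 66, 73, 231, 119, 224, 33, 44] = 03 da 42 49 e7 77 e0 21 2c is 9 bytes > B = 7, so hash it first: H(key) = 38 bb, then zero-pad to 7 bytes: K' = 38 bb 00 00 00 00 00.
K' ⊕ ipad = 0e 8d 36 36 36 36 36.  K' ⊕ opad = 64 e7 5c 5c 5c 5c 5c.
Inner input = (K'⊕ipad) ∥ m = 0e 8d 36 36 36 36 36 ∥ 1a 8c.
Inner hash: even-index sum = 316 mod 256 = 60; odd-index sum = 275 mod 256 = 19 → 3c 13.
Outer input = (K'⊕opad) ∥ inner = 64 e7 5c 5c 5c 5c 5c ∥ 3c 13.
Outer hash (tag): even-index sum = 395 mod 256 = 139; odd-index sum = 475 mod 256 = 219 → 8b db.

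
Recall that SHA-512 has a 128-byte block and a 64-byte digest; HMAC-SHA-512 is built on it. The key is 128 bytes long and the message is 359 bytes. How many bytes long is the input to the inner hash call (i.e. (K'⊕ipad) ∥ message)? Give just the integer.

487

Key is 128 ≤ 128 bytes, zero-padded: |K'| = 128.
Inner input = (K'⊕ipad) ∥ m → 128 + 359 = 487 bytes.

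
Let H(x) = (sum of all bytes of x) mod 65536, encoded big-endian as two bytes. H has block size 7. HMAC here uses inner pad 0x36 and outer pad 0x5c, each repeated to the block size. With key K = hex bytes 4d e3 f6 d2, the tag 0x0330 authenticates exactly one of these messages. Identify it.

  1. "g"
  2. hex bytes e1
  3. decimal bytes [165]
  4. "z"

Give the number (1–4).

Key hex bytes 4d e3 f6 d2 is 4 bytes ≤ B = 7; zero-pad to 7 bytes: K' = 4d e3 f6 d2 00 00 00.
K' ⊕ ipad = 7b d5 c0 e4 36 36 36; K' ⊕ opad = 11 bf aa 8e 5c 5c 5c.
m1: inner = H(7b d5 c0 e4 36 36 36 67) = 03 fd; tag = H(11 bf aa 8e 5c 5c 5c 03 fd) = 041c
m2: inner = H(7b d5 c0 e4 36 36 36 e1) = 04 77; tag = H(11 bf aa 8e 5c 5c 5c 04 77) = 0397
m3: inner = H(7b d5 c0 e4 36 36 36 a5) = 04 3b; tag = H(11 bf aa 8e 5c 5c 5c 04 3b) = 035b
m4: inner = H(7b d5 c0 e4 36 36 36 7a) = 04 10; tag = H(11 bf aa 8e 5c 5c 5c 04 10) = 0330 ← matches

4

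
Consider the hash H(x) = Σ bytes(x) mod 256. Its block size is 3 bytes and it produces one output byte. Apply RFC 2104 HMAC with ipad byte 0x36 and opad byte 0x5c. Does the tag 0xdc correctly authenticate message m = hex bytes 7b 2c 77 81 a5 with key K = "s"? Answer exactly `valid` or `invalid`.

Key "s" = 73 is 1 byte ≤ B = 3; zero-pad to 3 bytes: K' = 73 00 00.
K' ⊕ ipad = 45 36 36; K' ⊕ opad = 2f 5c 5c.
Inner hash: sum = 69+54+54+123+44+119+129+165 = 757; mod 256 = 245 → f5.
Outer hash (recomputed tag): sum = 47+92+92+245 = 476; mod 256 = 220 → dc.
Recomputed tag = dc; claimed = dc → match.

valid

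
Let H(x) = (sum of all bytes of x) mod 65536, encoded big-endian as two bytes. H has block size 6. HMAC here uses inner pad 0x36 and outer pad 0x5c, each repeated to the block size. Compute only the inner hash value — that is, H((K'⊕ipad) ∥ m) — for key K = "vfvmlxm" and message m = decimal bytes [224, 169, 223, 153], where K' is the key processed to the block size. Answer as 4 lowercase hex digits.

Key "vfvmlxm" = 76 66 76 6d 6c 78 6d is 7 bytes > B = 6, so hash it first: H(key) = 03 10, then zero-pad to 6 bytes: K' = 03 10 00 00 00 00.
K' ⊕ ipad = 35 26 36 36 36 36.
Inner input = 35 26 36 36 36 36 ∥ e0 a9 df 99.
Inner hash: sum = 53+38+54+54+54+54+224+169+223+153 = 1076 → 04 34.

0434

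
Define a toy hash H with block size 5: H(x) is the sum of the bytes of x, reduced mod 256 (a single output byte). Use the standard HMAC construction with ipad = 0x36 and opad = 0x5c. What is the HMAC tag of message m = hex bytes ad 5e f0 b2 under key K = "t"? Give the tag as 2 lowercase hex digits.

Key "t" = 74 is 1 byte ≤ B = 5; zero-pad to 5 bytes: K' = 74 00 00 00 00.
K' ⊕ ipad = 42 36 36 36 36.  K' ⊕ opad = 28 5c 5c 5c 5c.
Inner input = (K'⊕ipad) ∥ m = 42 36 36 36 36 ∥ ad 5e f0 b2.
Inner hash: sum = 66+54+54+54+54+173+94+240+178 = 967; mod 256 = 199 → c7.
Outer input = (K'⊕opad) ∥ inner = 28 5c 5c 5c 5c ∥ c7.
Outer hash (tag): sum = 40+92+92+92+92+199 = 607; mod 256 = 95 → 5f.

5f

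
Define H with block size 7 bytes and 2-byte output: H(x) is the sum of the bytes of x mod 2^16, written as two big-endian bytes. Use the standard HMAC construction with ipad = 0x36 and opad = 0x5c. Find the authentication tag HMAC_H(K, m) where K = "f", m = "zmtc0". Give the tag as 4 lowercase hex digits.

Key "f" = 66 is 1 byte ≤ B = 7; zero-pad to 7 bytes: K' = 66 00 00 00 00 00 00.
K' ⊕ ipad = 50 36 36 36 36 36 36.  K' ⊕ opad = 3a 5c 5c 5c 5c 5c 5c.
Inner input = (K'⊕ipad) ∥ m = 50 36 36 36 36 36 36 ∥ 7a 6d 74 63 30.
Inner hash: sum = 80+54+54+54+54+54+54+122+109+116+99+48 = 898 → 03 82.
Outer input = (K'⊕opad) ∥ inner = 3a 5c 5c 5c 5c 5c 5c ∥ 03 82.
Outer hash (tag): sum = 58+92+92+92+92+92+92+3+130 = 743 → 02 e7.

02e7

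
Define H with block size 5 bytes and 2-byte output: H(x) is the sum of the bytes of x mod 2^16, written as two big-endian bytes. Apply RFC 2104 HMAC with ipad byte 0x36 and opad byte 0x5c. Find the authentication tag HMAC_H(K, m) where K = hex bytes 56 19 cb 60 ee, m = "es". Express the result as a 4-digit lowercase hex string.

Key hex bytes 56 19 cb 60 ee is exactly B = 5 bytes: K' = 56 19 cb 60 ee.
K' ⊕ ipad = 60 2f fd 56 d8.  K' ⊕ opad = 0a 45 97 3c b2.
Inner input = (K'⊕ipad) ∥ m = 60 2f fd 56 d8 ∥ 65 73.
Inner hash: sum = 96+47+253+86+216+101+115 = 914 → 03 92.
Outer input = (K'⊕opad) ∥ inner = 0a 45 97 3c b2 ∥ 03 92.
Outer hash (tag): sum = 10+69+151+60+178+3+146 = 617 → 02 69.

0269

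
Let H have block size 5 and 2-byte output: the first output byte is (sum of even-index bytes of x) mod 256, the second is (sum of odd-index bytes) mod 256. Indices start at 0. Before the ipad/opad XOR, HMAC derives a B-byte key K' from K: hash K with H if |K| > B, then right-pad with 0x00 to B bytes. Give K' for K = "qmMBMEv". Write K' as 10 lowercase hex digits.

|K| = 7 > B = 5, so first hash the key.
H(K): even-index sum = 385 mod 256 = 129; odd-index sum = 244 mod 256 = 244 → 81 f4.
Zero-pad H(K) = 81 f4 to 5 bytes: K' = 81 f4 00 00 00.

81f4000000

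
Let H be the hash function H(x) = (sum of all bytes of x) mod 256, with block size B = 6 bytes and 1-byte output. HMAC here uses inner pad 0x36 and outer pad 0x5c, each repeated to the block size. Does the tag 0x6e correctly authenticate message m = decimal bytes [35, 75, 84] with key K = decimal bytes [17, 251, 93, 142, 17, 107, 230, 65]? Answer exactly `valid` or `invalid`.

Key decimal bytes [17, 251, 93, 142, 17, 107, 230, 65] = 11 fb 5d 8e 11 6b e6 41 is 8 bytes > B = 6, so hash it first: H(key) = 9a, then zero-pad to 6 bytes: K' = 9a 00 00 00 00 00.
K' ⊕ ipad = ac 36 36 36 36 36; K' ⊕ opad = c6 5c 5c 5c 5c 5c.
Inner hash: sum = 172+54+54+54+54+54+35+75+84 = 636; mod 256 = 124 → 7c.
Outer hash (recomputed tag): sum = 198+92+92+92+92+92+124 = 782; mod 256 = 14 → 0e.
Recomputed tag = 0e; claimed = 6e → mismatch.

invalid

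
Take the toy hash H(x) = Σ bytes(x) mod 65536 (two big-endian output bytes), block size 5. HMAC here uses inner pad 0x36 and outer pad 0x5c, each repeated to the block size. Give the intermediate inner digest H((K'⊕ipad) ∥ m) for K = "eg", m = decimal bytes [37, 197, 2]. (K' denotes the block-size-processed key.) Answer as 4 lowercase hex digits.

Key "eg" = 65 67 is 2 bytes ≤ B = 5; zero-pad to 5 bytes: K' = 65 67 00 00 00.
K' ⊕ ipad = 53 51 36 36 36.
Inner input = 53 51 36 36 36 ∥ 25 c5 02.
Inner hash: sum = 83+81+54+54+54+37+197+2 = 562 → 02 32.

0232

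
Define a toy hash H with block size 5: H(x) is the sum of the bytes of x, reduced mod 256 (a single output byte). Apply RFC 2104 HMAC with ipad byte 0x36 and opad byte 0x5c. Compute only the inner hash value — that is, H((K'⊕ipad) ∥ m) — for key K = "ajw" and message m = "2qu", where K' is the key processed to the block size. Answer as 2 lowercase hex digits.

Key "ajw" = 61 6a 77 is 3 bytes ≤ B = 5; zero-pad to 5 bytes: K' = 61 6a 77 00 00.
K' ⊕ ipad = 57 5c 41 36 36.
Inner input = 57 5c 41 36 36 ∥ 32 71 75.
Inner hash: sum = 87+92+65+54+54+50+113+117 = 632; mod 256 = 120 → 78.

78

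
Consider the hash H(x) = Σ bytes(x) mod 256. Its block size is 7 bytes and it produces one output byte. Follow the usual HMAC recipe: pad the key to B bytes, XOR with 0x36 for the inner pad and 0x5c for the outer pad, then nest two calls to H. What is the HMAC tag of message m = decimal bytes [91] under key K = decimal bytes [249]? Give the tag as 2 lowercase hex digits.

3b

Key decimal bytes [249] = f9 is 1 byte ≤ B = 7; zero-pad to 7 bytes: K' = f9 00 00 00 00 00 00.
K' ⊕ ipad = cf 36 36 36 36 36 36.  K' ⊕ opad = a5 5c 5c 5c 5c 5c 5c.
Inner input = (K'⊕ipad) ∥ m = cf 36 36 36 36 36 36 ∥ 5b.
Inner hash: sum = 207+54+54+54+54+54+54+91 = 622; mod 256 = 110 → 6e.
Outer input = (K'⊕opad) ∥ inner = a5 5c 5c 5c 5c 5c 5c ∥ 6e.
Outer hash (tag): sum = 165+92+92+92+92+92+92+110 = 827; mod 256 = 59 → 3b.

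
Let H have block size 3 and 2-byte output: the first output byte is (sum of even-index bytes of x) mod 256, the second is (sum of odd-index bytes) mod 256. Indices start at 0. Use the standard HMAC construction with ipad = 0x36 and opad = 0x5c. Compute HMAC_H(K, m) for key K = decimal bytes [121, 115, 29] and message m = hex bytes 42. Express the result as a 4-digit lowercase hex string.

Key decimal bytes [121, 115, 29] = 79 73 1d is exactly B = 3 bytes: K' = 79 73 1d.
K' ⊕ ipad = 4f 45 2b.  K' ⊕ opad = 25 2f 41.
Inner input = (K'⊕ipad) ∥ m = 4f 45 2b ∥ 42.
Inner hash: even-index sum = 122 mod 256 = 122; odd-index sum = 135 mod 256 = 135 → 7a 87.
Outer input = (K'⊕opad) ∥ inner = 25 2f 41 ∥ 7a 87.
Outer hash (tag): even-index sum = 237 mod 256 = 237; odd-index sum = 169 mod 256 = 169 → ed a9.

eda9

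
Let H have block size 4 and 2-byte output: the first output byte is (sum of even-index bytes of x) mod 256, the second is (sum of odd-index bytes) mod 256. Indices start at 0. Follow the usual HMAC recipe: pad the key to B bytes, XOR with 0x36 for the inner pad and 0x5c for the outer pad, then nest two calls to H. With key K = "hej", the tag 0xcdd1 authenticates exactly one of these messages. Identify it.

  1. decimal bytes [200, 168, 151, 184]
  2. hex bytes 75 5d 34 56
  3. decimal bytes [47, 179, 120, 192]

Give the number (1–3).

2

Key "hej" = 68 65 6a is 3 bytes ≤ B = 4; zero-pad to 4 bytes: K' = 68 65 6a 00.
K' ⊕ ipad = 5e 53 5c 36; K' ⊕ opad = 34 39 36 5c.
m1: inner = H(5e 53 5c 36 c8 a8 97 b8) = 19 e9; tag = H(34 39 36 5c 19 e9) = 837e
m2: inner = H(5e 53 5c 36 75 5d 34 56) = 63 3c; tag = H(34 39 36 5c 63 3c) = cdd1 ← matches
m3: inner = H(5e 53 5c 36 2f b3 78 c0) = 61 fc; tag = H(34 39 36 5c 61 fc) = cb91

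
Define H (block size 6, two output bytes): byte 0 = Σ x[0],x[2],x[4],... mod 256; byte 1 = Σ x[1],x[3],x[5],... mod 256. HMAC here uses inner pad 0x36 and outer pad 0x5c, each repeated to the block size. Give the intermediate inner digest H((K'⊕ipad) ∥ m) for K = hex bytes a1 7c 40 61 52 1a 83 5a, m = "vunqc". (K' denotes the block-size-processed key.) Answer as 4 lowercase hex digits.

33b9

Key hex bytes a1 7c 40 61 52 1a 83 5a is 8 bytes > B = 6, so hash it first: H(key) = b6 51, then zero-pad to 6 bytes: K' = b6 51 00 00 00 00.
K' ⊕ ipad = 80 67 36 36 36 36.
Inner input = 80 67 36 36 36 36 ∥ 76 75 6e 71 63.
Inner hash: even-index sum = 563 mod 256 = 51; odd-index sum = 441 mod 256 = 185 → 33 b9.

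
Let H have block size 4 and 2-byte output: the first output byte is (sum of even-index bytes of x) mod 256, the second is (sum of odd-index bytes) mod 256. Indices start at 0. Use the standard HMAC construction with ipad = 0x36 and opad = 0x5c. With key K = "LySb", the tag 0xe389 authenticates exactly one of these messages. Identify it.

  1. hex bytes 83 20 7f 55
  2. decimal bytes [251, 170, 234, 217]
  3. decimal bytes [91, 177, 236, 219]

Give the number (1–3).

Key "LySb" = 4c 79 53 62 is exactly B = 4 bytes: K' = 4c 79 53 62.
K' ⊕ ipad = 7a 4f 65 54; K' ⊕ opad = 10 25 0f 3e.
m1: inner = H(7a 4f 65 54 83 20 7f 55) = e1 18; tag = H(10 25 0f 3e e1 18) = 007b
m2: inner = H(7a 4f 65 54 fb aa ea d9) = c4 26; tag = H(10 25 0f 3e c4 26) = e389 ← matches
m3: inner = H(7a 4f 65 54 5b b1 ec db) = 26 2f; tag = H(10 25 0f 3e 26 2f) = 4592

2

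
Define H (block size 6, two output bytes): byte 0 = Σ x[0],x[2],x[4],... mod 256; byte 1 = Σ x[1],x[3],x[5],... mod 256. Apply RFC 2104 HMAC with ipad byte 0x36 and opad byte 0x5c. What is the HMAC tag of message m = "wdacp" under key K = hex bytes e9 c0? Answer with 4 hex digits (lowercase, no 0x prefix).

007d

Key hex bytes e9 c0 is 2 bytes ≤ B = 6; zero-pad to 6 bytes: K' = e9 c0 00 00 00 00.
K' ⊕ ipad = df f6 36 36 36 36.  K' ⊕ opad = b5 9c 5c 5c 5c 5c.
Inner input = (K'⊕ipad) ∥ m = df f6 36 36 36 36 ∥ 77 64 61 63 70.
Inner hash: even-index sum = 659 mod 256 = 147; odd-index sum = 553 mod 256 = 41 → 93 29.
Outer input = (K'⊕opad) ∥ inner = b5 9c 5c 5c 5c 5c ∥ 93 29.
Outer hash (tag): even-index sum = 512 mod 256 = 0; odd-index sum = 381 mod 256 = 125 → 00 7d.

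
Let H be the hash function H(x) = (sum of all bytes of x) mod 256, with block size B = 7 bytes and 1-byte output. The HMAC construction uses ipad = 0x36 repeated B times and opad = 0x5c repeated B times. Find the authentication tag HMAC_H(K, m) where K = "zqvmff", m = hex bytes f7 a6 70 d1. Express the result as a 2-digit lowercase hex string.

Key "zqvmff" = 7a 71 76 6d 66 66 is 6 bytes ≤ B = 7; zero-pad to 7 bytes: K' = 7a 71 76 6d 66 66 00.
K' ⊕ ipad = 4c 47 40 5b 50 50 36.  K' ⊕ opad = 26 2d 2a 31 3a 3a 5c.
Inner input = (K'⊕ipad) ∥ m = 4c 47 40 5b 50 50 36 ∥ f7 a6 70 d1.
Inner hash: sum = 76+71+64+91+80+80+54+247+166+112+209 = 1250; mod 256 = 226 → e2.
Outer input = (K'⊕opad) ∥ inner = 26 2d 2a 31 3a 3a 5c ∥ e2.
Outer hash (tag): sum = 38+45+42+49+58+58+92+226 = 608; mod 256 = 96 → 60.

60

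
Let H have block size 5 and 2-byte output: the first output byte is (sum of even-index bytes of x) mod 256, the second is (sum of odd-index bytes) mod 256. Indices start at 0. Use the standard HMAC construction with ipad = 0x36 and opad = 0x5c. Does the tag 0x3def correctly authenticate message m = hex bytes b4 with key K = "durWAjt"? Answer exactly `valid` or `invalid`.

invalid

Key "durWAjt" = 64 75 72 57 41 6a 74 is 7 bytes > B = 5, so hash it first: H(key) = 8b 36, then zero-pad to 5 bytes: K' = 8b 36 00 00 00.
K' ⊕ ipad = bd 00 36 36 36; K' ⊕ opad = d7 6a 5c 5c 5c.
Inner hash: even-index sum = 297 mod 256 = 41; odd-index sum = 234 mod 256 = 234 → 29 ea.
Outer hash (recomputed tag): even-index sum = 633 mod 256 = 121; odd-index sum = 239 mod 256 = 239 → 79 ef.
Recomputed tag = 79ef; claimed = 3def → mismatch.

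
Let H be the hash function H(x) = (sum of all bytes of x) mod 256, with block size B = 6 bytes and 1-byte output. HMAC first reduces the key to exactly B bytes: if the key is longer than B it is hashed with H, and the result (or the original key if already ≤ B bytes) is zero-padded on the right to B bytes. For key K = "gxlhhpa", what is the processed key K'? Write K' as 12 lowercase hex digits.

ec0000000000

|K| = 7 > B = 6, so first hash the key.
H(K): sum = 103+120+108+104+104+112+97 = 748; mod 256 = 236 → ec.
Zero-pad H(K) = ec to 6 bytes: K' = ec 00 00 00 00 00.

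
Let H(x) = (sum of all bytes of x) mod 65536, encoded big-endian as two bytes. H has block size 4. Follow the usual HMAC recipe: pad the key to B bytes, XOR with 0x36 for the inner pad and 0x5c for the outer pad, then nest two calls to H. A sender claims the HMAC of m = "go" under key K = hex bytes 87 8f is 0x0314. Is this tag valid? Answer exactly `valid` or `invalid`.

Key hex bytes 87 8f is 2 bytes ≤ B = 4; zero-pad to 4 bytes: K' = 87 8f 00 00.
K' ⊕ ipad = b1 b9 36 36; K' ⊕ opad = db d3 5c 5c.
Inner hash: sum = 177+185+54+54+103+111 = 684 → 02 ac.
Outer hash (recomputed tag): sum = 219+211+92+92+2+172 = 788 → 03 14.
Recomputed tag = 0314; claimed = 0314 → match.

valid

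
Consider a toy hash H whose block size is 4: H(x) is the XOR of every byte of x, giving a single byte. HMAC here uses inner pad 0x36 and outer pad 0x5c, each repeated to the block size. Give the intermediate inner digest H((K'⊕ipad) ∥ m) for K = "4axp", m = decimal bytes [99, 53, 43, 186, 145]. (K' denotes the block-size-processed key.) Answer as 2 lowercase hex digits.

Key "4axp" = 34 61 78 70 is exactly B = 4 bytes: K' = 34 61 78 70.
K' ⊕ ipad = 02 57 4e 46.
Inner input = 02 57 4e 46 ∥ 63 35 2b ba 91.
Inner hash: XOR 02⊕57⊕4e⊕46⊕63⊕35⊕2b⊕ba⊕91 = 0b.

0b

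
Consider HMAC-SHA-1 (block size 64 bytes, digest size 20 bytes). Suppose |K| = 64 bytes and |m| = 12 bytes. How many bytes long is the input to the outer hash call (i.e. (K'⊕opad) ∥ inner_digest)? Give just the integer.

Key is 64 ≤ 64 bytes, zero-padded: |K'| = 64.
Outer input = (K'⊕opad) ∥ H(inner) → 64 + 20 = 84 bytes.

84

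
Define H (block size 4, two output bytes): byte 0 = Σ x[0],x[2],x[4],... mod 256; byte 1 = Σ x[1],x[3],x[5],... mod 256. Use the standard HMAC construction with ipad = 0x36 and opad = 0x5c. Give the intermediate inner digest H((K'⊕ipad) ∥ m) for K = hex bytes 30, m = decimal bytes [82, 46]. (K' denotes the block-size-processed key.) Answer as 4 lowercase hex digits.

Key hex bytes 30 is 1 byte ≤ B = 4; zero-pad to 4 bytes: K' = 30 00 00 00.
K' ⊕ ipad = 06 36 36 36.
Inner input = 06 36 36 36 ∥ 52 2e.
Inner hash: even-index sum = 142 mod 256 = 142; odd-index sum = 154 mod 256 = 154 → 8e 9a.

8e9a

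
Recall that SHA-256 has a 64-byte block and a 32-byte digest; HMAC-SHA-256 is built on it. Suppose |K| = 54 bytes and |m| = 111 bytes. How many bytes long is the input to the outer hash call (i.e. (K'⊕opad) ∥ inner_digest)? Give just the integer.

96

Key is 54 ≤ 64 bytes, zero-padded: |K'| = 64.
Outer input = (K'⊕opad) ∥ H(inner) → 64 + 32 = 96 bytes.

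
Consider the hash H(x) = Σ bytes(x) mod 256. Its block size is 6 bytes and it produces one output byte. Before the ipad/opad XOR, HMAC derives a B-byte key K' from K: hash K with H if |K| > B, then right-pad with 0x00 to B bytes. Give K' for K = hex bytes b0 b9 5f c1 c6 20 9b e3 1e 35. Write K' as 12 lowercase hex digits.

400000000000

|K| = 10 > B = 6, so first hash the key.
H(K): sum = 176+185+95+193+198+32+155+227+30+53 = 1344; mod 256 = 64 → 40.
Zero-pad H(K) = 40 to 6 bytes: K' = 40 00 00 00 00 00.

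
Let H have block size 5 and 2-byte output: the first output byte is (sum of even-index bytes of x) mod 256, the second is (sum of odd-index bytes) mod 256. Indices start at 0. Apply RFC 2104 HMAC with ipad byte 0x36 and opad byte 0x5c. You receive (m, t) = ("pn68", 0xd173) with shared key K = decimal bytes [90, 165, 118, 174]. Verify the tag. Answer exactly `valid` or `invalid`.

invalid

Key decimal bytes [90, 165, 118, 174] = 5a a5 76 ae is 4 bytes ≤ B = 5; zero-pad to 5 bytes: K' = 5a a5 76 ae 00.
K' ⊕ ipad = 6c 93 40 98 36; K' ⊕ opad = 06 f9 2a f2 5c.
Inner hash: even-index sum = 392 mod 256 = 136; odd-index sum = 465 mod 256 = 209 → 88 d1.
Outer hash (recomputed tag): even-index sum = 349 mod 256 = 93; odd-index sum = 627 mod 256 = 115 → 5d 73.
Recomputed tag = 5d73; claimed = d173 → mismatch.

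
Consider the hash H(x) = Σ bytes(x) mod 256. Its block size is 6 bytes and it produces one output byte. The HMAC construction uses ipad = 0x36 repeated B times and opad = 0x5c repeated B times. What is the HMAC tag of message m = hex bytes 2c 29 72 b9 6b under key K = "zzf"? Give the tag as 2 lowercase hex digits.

0f

Key "zzf" = 7a 7a 66 is 3 bytes ≤ B = 6; zero-pad to 6 bytes: K' = 7a 7a 66 00 00 00.
K' ⊕ ipad = 4c 4c 50 36 36 36.  K' ⊕ opad = 26 26 3a 5c 5c 5c.
Inner input = (K'⊕ipad) ∥ m = 4c 4c 50 36 36 36 ∥ 2c 29 72 b9 6b.
Inner hash: sum = 76+76+80+54+54+54+44+41+114+185+107 = 885; mod 256 = 117 → 75.
Outer input = (K'⊕opad) ∥ inner = 26 26 3a 5c 5c 5c ∥ 75.
Outer hash (tag): sum = 38+38+58+92+92+92+117 = 527; mod 256 = 15 → 0f.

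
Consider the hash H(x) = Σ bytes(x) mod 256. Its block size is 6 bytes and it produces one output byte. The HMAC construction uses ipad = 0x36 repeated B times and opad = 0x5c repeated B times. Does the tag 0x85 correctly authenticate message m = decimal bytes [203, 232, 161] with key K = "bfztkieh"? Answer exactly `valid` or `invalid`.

invalid

Key "bfztkieh" = 62 66 7a 74 6b 69 65 68 is 8 bytes > B = 6, so hash it first: H(key) = 57, then zero-pad to 6 bytes: K' = 57 00 00 00 00 00.
K' ⊕ ipad = 61 36 36 36 36 36; K' ⊕ opad = 0b 5c 5c 5c 5c 5c.
Inner hash: sum = 97+54+54+54+54+54+203+232+161 = 963; mod 256 = 195 → c3.
Outer hash (recomputed tag): sum = 11+92+92+92+92+92+195 = 666; mod 256 = 154 → 9a.
Recomputed tag = 9a; claimed = 85 → mismatch.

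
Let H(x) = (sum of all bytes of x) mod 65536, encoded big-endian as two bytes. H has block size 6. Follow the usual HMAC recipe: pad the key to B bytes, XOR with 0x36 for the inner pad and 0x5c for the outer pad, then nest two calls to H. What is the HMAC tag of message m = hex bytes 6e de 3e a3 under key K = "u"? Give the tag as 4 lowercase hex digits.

0276

Key "u" = 75 is 1 byte ≤ B = 6; zero-pad to 6 bytes: K' = 75 00 00 00 00 00.
K' ⊕ ipad = 43 36 36 36 36 36.  K' ⊕ opad = 29 5c 5c 5c 5c 5c.
Inner input = (K'⊕ipad) ∥ m = 43 36 36 36 36 36 ∥ 6e de 3e a3.
Inner hash: sum = 67+54+54+54+54+54+110+222+62+163 = 894 → 03 7e.
Outer input = (K'⊕opad) ∥ inner = 29 5c 5c 5c 5c 5c ∥ 03 7e.
Outer hash (tag): sum = 41+92+92+92+92+92+3+126 = 630 → 02 76.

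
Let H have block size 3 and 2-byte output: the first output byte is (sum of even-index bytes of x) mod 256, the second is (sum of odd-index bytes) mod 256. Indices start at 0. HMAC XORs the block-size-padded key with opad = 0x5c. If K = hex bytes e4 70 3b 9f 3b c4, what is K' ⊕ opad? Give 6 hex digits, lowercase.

068f5c

Key hex bytes e4 70 3b 9f 3b c4 is 6 bytes > B = 3, so hash it first: H(key) = 5a d3, then zero-pad to 3 bytes: K' = 5a d3 00.
XOR each byte with 0x5c: 5a⊕5c=06, d3⊕5c=8f, 00⊕5c=5c.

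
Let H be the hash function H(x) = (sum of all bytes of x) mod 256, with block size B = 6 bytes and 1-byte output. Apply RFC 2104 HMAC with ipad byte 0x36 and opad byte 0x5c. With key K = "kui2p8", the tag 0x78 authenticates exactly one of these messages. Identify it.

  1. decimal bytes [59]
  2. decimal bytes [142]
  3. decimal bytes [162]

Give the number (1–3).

2

Key "kui2p8" = 6b 75 69 32 70 38 is exactly B = 6 bytes: K' = 6b 75 69 32 70 38.
K' ⊕ ipad = 5d 43 5f 04 46 0e; K' ⊕ opad = 37 29 35 6e 2c 64.
m1: inner = H(5d 43 5f 04 46 0e 3b) = 92; tag = H(37 29 35 6e 2c 64 92) = 25
m2: inner = H(5d 43 5f 04 46 0e 8e) = e5; tag = H(37 29 35 6e 2c 64 e5) = 78 ← matches
m3: inner = H(5d 43 5f 04 46 0e a2) = f9; tag = H(37 29 35 6e 2c 64 f9) = 8c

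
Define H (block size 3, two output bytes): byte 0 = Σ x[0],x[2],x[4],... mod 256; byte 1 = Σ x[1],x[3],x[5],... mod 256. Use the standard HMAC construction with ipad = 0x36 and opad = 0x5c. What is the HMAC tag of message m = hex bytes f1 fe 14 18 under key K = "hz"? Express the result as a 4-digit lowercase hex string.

e1d0

Key "hz" = 68 7a is 2 bytes ≤ B = 3; zero-pad to 3 bytes: K' = 68 7a 00.
K' ⊕ ipad = 5e 4c 36.  K' ⊕ opad = 34 26 5c.
Inner input = (K'⊕ipad) ∥ m = 5e 4c 36 ∥ f1 fe 14 18.
Inner hash: even-index sum = 426 mod 256 = 170; odd-index sum = 337 mod 256 = 81 → aa 51.
Outer input = (K'⊕opad) ∥ inner = 34 26 5c ∥ aa 51.
Outer hash (tag): even-index sum = 225 mod 256 = 225; odd-index sum = 208 mod 256 = 208 → e1 d0.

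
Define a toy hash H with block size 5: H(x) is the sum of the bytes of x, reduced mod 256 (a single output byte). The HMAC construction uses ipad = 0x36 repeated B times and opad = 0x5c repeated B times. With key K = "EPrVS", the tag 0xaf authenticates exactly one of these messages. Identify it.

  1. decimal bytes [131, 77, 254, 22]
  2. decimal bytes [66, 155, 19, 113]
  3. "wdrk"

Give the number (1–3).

Key "EPrVS" = 45 50 72 56 53 is exactly B = 5 bytes: K' = 45 50 72 56 53.
K' ⊕ ipad = 73 66 44 60 65; K' ⊕ opad = 19 0c 2e 0a 0f.
m1: inner = H(73 66 44 60 65 83 4d fe 16) = c6; tag = H(19 0c 2e 0a 0f c6) = 32
m2: inner = H(73 66 44 60 65 42 9b 13 71) = 43; tag = H(19 0c 2e 0a 0f 43) = af ← matches
m3: inner = H(73 66 44 60 65 77 64 72 6b) = 9a; tag = H(19 0c 2e 0a 0f 9a) = 06

2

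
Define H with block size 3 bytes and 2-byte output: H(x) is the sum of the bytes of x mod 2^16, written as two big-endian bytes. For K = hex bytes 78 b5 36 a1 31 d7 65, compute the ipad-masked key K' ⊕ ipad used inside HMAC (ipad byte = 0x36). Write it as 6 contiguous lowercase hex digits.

Key hex bytes 78 b5 36 a1 31 d7 65 is 7 bytes > B = 3, so hash it first: H(key) = 03 71, then zero-pad to 3 bytes: K' = 03 71 00.
XOR each byte with 0x36: 03⊕36=35, 71⊕36=47, 00⊕36=36.

354736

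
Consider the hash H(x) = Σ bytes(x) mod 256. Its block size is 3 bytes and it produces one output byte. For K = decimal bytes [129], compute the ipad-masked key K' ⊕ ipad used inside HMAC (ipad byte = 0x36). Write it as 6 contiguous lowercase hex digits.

b73636

Key decimal bytes [129] = 81 is 1 byte ≤ B = 3; zero-pad to 3 bytes: K' = 81 00 00.
XOR each byte with 0x36: 81⊕36=b7, 00⊕36=36, 00⊕36=36.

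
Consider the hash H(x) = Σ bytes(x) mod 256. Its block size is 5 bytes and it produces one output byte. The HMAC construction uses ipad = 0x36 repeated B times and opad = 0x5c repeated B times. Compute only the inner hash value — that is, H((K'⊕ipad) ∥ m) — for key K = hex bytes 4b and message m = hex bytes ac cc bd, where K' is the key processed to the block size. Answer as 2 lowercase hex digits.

8a

Key hex bytes 4b is 1 byte ≤ B = 5; zero-pad to 5 bytes: K' = 4b 00 00 00 00.
K' ⊕ ipad = 7d 36 36 36 36.
Inner input = 7d 36 36 36 36 ∥ ac cc bd.
Inner hash: sum = 125+54+54+54+54+172+204+189 = 906; mod 256 = 138 → 8a.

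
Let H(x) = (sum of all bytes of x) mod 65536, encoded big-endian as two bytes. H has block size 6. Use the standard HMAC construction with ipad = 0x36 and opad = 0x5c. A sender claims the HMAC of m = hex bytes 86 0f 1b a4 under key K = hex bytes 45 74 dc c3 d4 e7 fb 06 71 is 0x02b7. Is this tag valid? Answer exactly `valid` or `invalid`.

valid

Key hex bytes 45 74 dc c3 d4 e7 fb 06 71 is 9 bytes > B = 6, so hash it first: H(key) = 05 85, then zero-pad to 6 bytes: K' = 05 85 00 00 00 00.
K' ⊕ ipad = 33 b3 36 36 36 36; K' ⊕ opad = 59 d9 5c 5c 5c 5c.
Inner hash: sum = 51+179+54+54+54+54+134+15+27+164 = 786 → 03 12.
Outer hash (recomputed tag): sum = 89+217+92+92+92+92+3+18 = 695 → 02 b7.
Recomputed tag = 02b7; claimed = 02b7 → match.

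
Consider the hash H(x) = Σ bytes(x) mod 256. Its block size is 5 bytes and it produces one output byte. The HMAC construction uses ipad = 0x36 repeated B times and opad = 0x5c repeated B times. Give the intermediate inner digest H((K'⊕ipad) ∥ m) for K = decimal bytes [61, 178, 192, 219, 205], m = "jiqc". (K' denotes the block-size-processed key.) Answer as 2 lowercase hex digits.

Key decimal bytes [61, 178, 192, 219, 205] = 3d b2 c0 db cd is exactly B = 5 bytes: K' = 3d b2 c0 db cd.
K' ⊕ ipad = 0b 84 f6 ed fb.
Inner input = 0b 84 f6 ed fb ∥ 6a 69 71 63.
Inner hash: sum = 11+132+246+237+251+106+105+113+99 = 1300; mod 256 = 20 → 14.

14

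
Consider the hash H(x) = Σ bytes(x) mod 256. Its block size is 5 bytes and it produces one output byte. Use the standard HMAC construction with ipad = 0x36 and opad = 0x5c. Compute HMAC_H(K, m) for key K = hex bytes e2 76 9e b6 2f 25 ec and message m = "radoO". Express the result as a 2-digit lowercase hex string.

Key hex bytes e2 76 9e b6 2f 25 ec is 7 bytes > B = 5, so hash it first: H(key) = ec, then zero-pad to 5 bytes: K' = ec 00 00 00 00.
K' ⊕ ipad = da 36 36 36 36.  K' ⊕ opad = b0 5c 5c 5c 5c.
Inner input = (K'⊕ipad) ∥ m = da 36 36 36 36 ∥ 72 61 64 6f 4f.
Inner hash: sum = 218+54+54+54+54+114+97+100+111+79 = 935; mod 256 = 167 → a7.
Outer input = (K'⊕opad) ∥ inner = b0 5c 5c 5c 5c ∥ a7.
Outer hash (tag): sum = 176+92+92+92+92+167 = 711; mod 256 = 199 → c7.

c7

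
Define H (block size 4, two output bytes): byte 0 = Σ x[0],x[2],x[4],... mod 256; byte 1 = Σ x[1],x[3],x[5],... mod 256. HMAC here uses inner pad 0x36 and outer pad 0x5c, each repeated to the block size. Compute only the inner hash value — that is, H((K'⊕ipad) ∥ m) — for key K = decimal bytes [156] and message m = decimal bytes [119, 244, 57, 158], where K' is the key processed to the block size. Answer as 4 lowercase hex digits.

90fe

Key decimal bytes [156] = 9c is 1 byte ≤ B = 4; zero-pad to 4 bytes: K' = 9c 00 00 00.
K' ⊕ ipad = aa 36 36 36.
Inner input = aa 36 36 36 ∥ 77 f4 39 9e.
Inner hash: even-index sum = 400 mod 256 = 144; odd-index sum = 510 mod 256 = 254 → 90 fe.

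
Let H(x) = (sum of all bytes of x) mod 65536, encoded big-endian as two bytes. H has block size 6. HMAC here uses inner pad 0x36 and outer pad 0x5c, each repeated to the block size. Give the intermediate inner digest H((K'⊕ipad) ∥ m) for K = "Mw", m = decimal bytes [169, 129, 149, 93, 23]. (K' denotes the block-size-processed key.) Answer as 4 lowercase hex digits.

Key "Mw" = 4d 77 is 2 bytes ≤ B = 6; zero-pad to 6 bytes: K' = 4d 77 00 00 00 00.
K' ⊕ ipad = 7b 41 36 36 36 36.
Inner input = 7b 41 36 36 36 36 ∥ a9 81 95 5d 17.
Inner hash: sum = 123+65+54+54+54+54+169+129+149+93+23 = 967 → 03 c7.

03c7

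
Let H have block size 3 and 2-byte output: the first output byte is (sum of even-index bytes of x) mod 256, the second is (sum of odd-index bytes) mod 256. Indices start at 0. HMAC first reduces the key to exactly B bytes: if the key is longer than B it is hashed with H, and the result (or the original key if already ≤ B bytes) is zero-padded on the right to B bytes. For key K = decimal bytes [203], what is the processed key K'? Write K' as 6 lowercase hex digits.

cb0000

Key decimal bytes [203] = cb is 1 byte ≤ B = 3; zero-pad to 3 bytes: K' = cb 00 00.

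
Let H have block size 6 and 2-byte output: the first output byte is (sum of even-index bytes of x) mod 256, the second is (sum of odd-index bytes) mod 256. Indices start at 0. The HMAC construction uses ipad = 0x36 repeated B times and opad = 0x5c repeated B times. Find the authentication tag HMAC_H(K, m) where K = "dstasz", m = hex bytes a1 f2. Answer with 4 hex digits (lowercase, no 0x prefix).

Key "dstasz" = 64 73 74 61 73 7a is exactly B = 6 bytes: K' = 64 73 74 61 73 7a.
K' ⊕ ipad = 52 45 42 57 45 4c.  K' ⊕ opad = 38 2f 28 3d 2f 26.
Inner input = (K'⊕ipad) ∥ m = 52 45 42 57 45 4c ∥ a1 f2.
Inner hash: even-index sum = 378 mod 256 = 122; odd-index sum = 474 mod 256 = 218 → 7a da.
Outer input = (K'⊕opad) ∥ inner = 38 2f 28 3d 2f 26 ∥ 7a da.
Outer hash (tag): even-index sum = 265 mod 256 = 9; odd-index sum = 364 mod 256 = 108 → 09 6c.

096c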